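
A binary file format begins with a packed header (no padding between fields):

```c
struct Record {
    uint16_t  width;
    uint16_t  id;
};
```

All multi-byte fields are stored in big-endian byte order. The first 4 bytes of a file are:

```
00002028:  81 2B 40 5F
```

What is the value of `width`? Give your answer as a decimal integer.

33067

`width` is the first field, at byte offset 0, occupying 2 bytes.
Bytes at offsets 0..1: 81 2B.
Big-endian: lowest address holds the most-significant byte.
The bytes are already most-significant first: 0x812B.
0x812B = 33067.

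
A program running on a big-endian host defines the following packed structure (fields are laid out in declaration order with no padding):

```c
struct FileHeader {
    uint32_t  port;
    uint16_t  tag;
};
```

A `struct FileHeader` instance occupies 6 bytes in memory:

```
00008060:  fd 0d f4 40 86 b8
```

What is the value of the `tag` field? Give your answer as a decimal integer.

`tag` follows `port` (4 bytes), so it starts at byte offset 4 and occupies 2 bytes.
Bytes at offsets 4..5: 86 B8.
In big-endian order the high byte comes first in memory.
The bytes are already most-significant first: 0x86B8.
0x86B8 = 34488.

34488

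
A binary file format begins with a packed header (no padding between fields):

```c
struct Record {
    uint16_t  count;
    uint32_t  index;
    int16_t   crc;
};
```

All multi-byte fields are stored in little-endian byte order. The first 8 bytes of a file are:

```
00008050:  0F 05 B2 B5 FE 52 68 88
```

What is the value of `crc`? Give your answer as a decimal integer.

-30616

`crc` follows `count` (2 B), `index` (4 B), so it starts at offset 2 + 4 = 6 and occupies 2 bytes.
Bytes at offsets 6..7: 68 88.
Little-endian: lowest address holds the least-significant byte.
Reassemble most-significant byte first: 88 68 → 0x8868.
Top bit is set, so as a signed 16-bit value this is 0x8868 − 2^16 = -30616.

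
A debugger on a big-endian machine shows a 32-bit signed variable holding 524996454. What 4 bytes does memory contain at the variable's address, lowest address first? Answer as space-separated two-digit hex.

1F 4A CF 66

524996454 in hexadecimal, padded to 32 bits, is 0x1F4ACF66.
Split into bytes (most-significant first): 1F 4A CF 66.
In big-endian order the high byte comes first in memory.
So the memory order matches the most-significant-first order: 1F 4A CF 66.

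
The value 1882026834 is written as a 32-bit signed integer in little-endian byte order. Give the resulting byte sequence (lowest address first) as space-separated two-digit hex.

1882026834 in hexadecimal, padded to 32 bits, is 0x702D7352.
Split into bytes (most-significant first): 70 2D 73 52.
Little-endian: lowest address holds the least-significant byte.
So at ascending addresses the bytes are 52 73 2D 70.

52 73 2D 70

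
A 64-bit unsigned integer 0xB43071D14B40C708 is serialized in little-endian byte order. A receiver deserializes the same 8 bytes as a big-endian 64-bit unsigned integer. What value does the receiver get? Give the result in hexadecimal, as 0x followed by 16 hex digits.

0x08C7404BD17130B4

Stored little-endian, the bytes at ascending addresses are 08 C7 40 4B D1 71 30 B4.
Read back as big-endian, the last byte is least significant, giving 0x08C7404BD17130B4.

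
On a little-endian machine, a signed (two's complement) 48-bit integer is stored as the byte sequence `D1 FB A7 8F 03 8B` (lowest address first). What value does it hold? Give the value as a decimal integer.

Little-endian stores the least-significant byte at the lowest address.
Reassemble most-significant byte first: 8B 03 8F A7 FB D1 → 0x8B038FA7FBD1.
Top bit is set, so as a signed 48-bit value this is 0x8B038FA7FBD1 − 2^48 = -128627565397039.

-128627565397039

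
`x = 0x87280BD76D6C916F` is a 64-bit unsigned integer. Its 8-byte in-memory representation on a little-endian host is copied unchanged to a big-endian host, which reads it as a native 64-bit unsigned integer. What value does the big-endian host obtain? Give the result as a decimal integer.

8039326028848113799

Stored little-endian, the bytes at ascending addresses are 6F 91 6C 6D D7 0B 28 87.
Read back as big-endian, the last byte is least significant, giving 0x6F916C6DD70B2887.
0x6F916C6DD70B2887 = 8039326028848113799.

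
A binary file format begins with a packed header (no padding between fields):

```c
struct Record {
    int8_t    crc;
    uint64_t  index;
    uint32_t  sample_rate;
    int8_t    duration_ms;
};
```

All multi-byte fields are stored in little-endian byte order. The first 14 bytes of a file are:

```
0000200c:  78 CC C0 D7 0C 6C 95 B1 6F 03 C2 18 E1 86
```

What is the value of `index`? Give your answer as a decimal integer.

`index` follows `crc` (1 byte), so it starts at byte offset 1 and occupies 8 bytes.
Bytes at offsets 1..8: CC C0 D7 0C 6C 95 B1 6F.
Little-endian: lowest address holds the least-significant byte.
Reassemble most-significant byte first: 6F B1 95 6C 0C D7 C0 CC → 0x6FB1956C0CD7C0CC.
0x6FB1956C0CD7C0CC = 8048378300392259788.

8048378300392259788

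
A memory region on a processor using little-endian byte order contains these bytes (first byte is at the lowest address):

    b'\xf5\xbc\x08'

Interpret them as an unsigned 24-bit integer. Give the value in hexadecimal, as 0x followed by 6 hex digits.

Little-endian stores the least-significant byte at the lowest address.
Reassemble most-significant byte first: 08 BC F5 → 0x08BCF5.

0x08BCF5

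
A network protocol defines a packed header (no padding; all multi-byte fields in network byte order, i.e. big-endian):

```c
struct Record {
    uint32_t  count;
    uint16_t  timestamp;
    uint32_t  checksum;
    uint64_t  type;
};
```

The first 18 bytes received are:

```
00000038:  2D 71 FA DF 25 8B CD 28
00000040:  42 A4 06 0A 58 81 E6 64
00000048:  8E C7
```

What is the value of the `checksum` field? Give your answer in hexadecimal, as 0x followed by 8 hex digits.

`checksum` follows `count` (4 B), `timestamp` (2 B), so it starts at offset 4 + 2 = 6 and occupies 4 bytes.
Bytes at offsets 6..9: CD 28 42 A4.
In big-endian order the high byte comes first in memory.
The bytes are already most-significant first: 0xCD2842A4.

0xCD2842A4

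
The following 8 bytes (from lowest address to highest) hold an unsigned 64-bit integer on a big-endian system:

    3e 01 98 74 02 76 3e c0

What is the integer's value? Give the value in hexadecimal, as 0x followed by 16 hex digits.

0x3E01987402763EC0

Big-endian stores the most-significant byte at the lowest address.
The bytes are already most-significant first: 0x3E01987402763EC0.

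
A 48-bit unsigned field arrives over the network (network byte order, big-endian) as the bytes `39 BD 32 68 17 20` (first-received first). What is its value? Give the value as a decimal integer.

In big-endian order the high byte comes first in memory.
The bytes are already most-significant first: 0x39BD32681720.
0x39BD32681720 = 63484757284640.

63484757284640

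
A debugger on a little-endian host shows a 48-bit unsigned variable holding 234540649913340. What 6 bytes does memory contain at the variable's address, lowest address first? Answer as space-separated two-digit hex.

234540649913340 in hexadecimal, padded to 48 bits, is 0xD550401F9BFC.
Split into bytes (most-significant first): D5 50 40 1F 9B FC.
Little-endian stores the least-significant byte at the lowest address.
So at ascending addresses the bytes are FC 9B 1F 40 50 D5.

FC 9B 1F 40 50 D5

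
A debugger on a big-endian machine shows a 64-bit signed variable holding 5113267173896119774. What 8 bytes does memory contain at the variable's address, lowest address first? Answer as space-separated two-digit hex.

5113267173896119774 in hexadecimal, padded to 64 bits, is 0x46F5F96745BE65DE.
Split into bytes (most-significant first): 46 F5 F9 67 45 BE 65 DE.
Big-endian stores the most-significant byte at the lowest address.
So the memory order matches the most-significant-first order: 46 F5 F9 67 45 BE 65 DE.

46 F5 F9 67 45 BE 65 DE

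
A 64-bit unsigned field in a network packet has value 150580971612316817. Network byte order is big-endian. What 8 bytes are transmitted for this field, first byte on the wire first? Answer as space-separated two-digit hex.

02 16 F8 98 8A E2 A4 91

150580971612316817 in hexadecimal, padded to 64 bits, is 0x0216F8988AE2A491.
Split into bytes (most-significant first): 02 16 F8 98 8A E2 A4 91.
In big-endian order the high byte comes first in memory.
So the memory order matches the most-significant-first order: 02 16 F8 98 8A E2 A4 91.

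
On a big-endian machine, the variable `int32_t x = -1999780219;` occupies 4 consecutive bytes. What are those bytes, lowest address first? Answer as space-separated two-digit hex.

Two's complement of -1999780219 in 32 bits: 1999780219 = 0x7732397B; invert → 0x88CDC684; add 1 → 0x88CDC685.
Split into bytes (most-significant first): 88 CD C6 85.
Big-endian: lowest address holds the most-significant byte.
So the memory order matches the most-significant-first order: 88 CD C6 85.

88 CD C6 85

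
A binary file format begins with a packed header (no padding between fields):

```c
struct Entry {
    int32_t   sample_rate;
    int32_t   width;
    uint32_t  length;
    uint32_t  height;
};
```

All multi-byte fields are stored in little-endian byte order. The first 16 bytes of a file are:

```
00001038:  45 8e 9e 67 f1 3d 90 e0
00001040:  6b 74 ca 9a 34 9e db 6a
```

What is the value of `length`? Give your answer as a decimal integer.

2596959339

`length` follows `sample_rate` (4 B), `width` (4 B), so it starts at offset 4 + 4 = 8 and occupies 4 bytes.
Bytes at offsets 8..11: 6B 74 CA 9A.
Little-endian stores the least-significant byte at the lowest address.
Reassemble most-significant byte first: 9A CA 74 6B → 0x9ACA746B.
0x9ACA746B = 2596959339.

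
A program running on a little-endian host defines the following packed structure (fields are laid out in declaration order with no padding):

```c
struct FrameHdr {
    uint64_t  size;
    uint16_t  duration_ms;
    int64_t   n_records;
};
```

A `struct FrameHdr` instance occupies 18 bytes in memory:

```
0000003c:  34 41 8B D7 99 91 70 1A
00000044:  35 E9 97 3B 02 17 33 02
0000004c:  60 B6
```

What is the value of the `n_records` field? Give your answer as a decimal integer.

`n_records` follows `size` (8 B), `duration_ms` (2 B), so it starts at offset 8 + 2 = 10 and occupies 8 bytes.
Bytes at offsets 10..17: 97 3B 02 17 33 02 60 B6.
Little-endian: lowest address holds the least-significant byte.
Reassemble most-significant byte first: B6 60 02 33 17 02 3B 97 → 0xB660023317023B97.
Top bit is set, so as a signed 64-bit value this is 0xB660023317023B97 − 2^64 = -5305237942589834345.

-5305237942589834345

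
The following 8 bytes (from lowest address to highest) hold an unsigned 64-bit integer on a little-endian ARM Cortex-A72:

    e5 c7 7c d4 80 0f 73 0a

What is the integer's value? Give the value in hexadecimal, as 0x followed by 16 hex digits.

Little-endian stores the least-significant byte at the lowest address.
Reassemble most-significant byte first: 0A 73 0F 80 D4 7C C7 E5 → 0x0A730F80D47CC7E5.

0x0A730F80D47CC7E5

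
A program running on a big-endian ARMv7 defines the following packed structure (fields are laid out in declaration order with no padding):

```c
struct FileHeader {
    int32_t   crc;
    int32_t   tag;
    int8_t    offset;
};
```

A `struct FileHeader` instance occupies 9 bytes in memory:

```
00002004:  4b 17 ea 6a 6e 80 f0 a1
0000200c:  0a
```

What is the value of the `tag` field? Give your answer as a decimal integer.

`tag` follows `crc` (4 bytes), so it starts at byte offset 4 and occupies 4 bytes.
Bytes at offsets 4..7: 6E 80 F0 A1.
In big-endian order the high byte comes first in memory.
The bytes are already most-significant first: 0x6E80F0A1.
0x6E80F0A1 = 1853943969.

1853943969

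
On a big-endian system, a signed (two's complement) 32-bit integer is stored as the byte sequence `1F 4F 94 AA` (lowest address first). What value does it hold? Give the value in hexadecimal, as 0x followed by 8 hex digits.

0x1F4F94AA

In big-endian order the high byte comes first in memory.
The bytes are already most-significant first: 0x1F4F94AA.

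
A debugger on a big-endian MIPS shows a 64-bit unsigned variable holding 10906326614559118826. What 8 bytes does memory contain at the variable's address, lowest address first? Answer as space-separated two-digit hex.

10906326614559118826 in hexadecimal, padded to 64 bits, is 0x975B0E45912F55EA.
Split into bytes (most-significant first): 97 5B 0E 45 91 2F 55 EA.
In big-endian order the high byte comes first in memory.
So the memory order matches the most-significant-first order: 97 5B 0E 45 91 2F 55 EA.

97 5B 0E 45 91 2F 55 EA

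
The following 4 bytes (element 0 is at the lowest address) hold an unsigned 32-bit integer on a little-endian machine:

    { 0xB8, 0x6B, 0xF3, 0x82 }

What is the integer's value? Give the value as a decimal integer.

In little-endian order the low byte comes first in memory.
Reassemble most-significant byte first: 82 F3 6B B8 → 0x82F36BB8.
0x82F36BB8 = 2196990904.

2196990904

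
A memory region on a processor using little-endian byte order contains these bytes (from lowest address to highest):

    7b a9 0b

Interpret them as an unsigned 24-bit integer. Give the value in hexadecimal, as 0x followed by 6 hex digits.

In little-endian order the low byte comes first in memory.
Reassemble most-significant byte first: 0B A9 7B → 0x0BA97B.

0x0BA97B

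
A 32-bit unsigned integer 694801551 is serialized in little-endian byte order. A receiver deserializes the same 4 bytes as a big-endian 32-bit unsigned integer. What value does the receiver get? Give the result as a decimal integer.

2413062441

694801551 in 32-bit hexadecimal is 0x2969D48F.
Stored little-endian, the bytes at ascending addresses are 8F D4 69 29.
Read back as big-endian, the last byte is least significant, giving 0x8FD46929.
0x8FD46929 = 2413062441.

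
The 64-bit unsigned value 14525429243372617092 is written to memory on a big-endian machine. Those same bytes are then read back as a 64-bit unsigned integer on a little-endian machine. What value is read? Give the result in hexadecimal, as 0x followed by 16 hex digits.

0x84BD4B15F0B094C9

14525429243372617092 in 64-bit hexadecimal is 0xC994B0F0154BBD84.
Stored big-endian, the bytes at ascending addresses are C9 94 B0 F0 15 4B BD 84.
Read back as little-endian, the first byte is least significant, giving 0x84BD4B15F0B094C9.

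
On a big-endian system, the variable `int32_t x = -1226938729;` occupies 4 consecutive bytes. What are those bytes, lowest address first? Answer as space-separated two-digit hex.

Two's complement of -1226938729 in 32 bits: 1226938729 = 0x49219969; invert → 0xB6DE6696; add 1 → 0xB6DE6697.
Split into bytes (most-significant first): B6 DE 66 97.
Big-endian: lowest address holds the most-significant byte.
So the memory order matches the most-significant-first order: B6 DE 66 97.

B6 DE 66 97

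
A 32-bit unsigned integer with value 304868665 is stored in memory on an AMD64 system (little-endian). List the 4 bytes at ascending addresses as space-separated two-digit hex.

304868665 in hexadecimal, padded to 32 bits, is 0x122BED39.
Split into bytes (most-significant first): 12 2B ED 39.
Little-endian: lowest address holds the least-significant byte.
So at ascending addresses the bytes are 39 ED 2B 12.

39 ED 2B 12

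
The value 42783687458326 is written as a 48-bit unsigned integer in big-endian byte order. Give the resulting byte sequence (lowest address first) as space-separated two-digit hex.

26 E9 5A 7E 3E 16

42783687458326 in hexadecimal, padded to 48 bits, is 0x26E95A7E3E16.
Split into bytes (most-significant first): 26 E9 5A 7E 3E 16.
Big-endian stores the most-significant byte at the lowest address.
So the memory order matches the most-significant-first order: 26 E9 5A 7E 3E 16.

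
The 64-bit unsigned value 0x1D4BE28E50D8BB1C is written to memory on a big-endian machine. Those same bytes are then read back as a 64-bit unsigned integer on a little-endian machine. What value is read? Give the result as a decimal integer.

Stored big-endian, the bytes at ascending addresses are 1D 4B E2 8E 50 D8 BB 1C.
Read back as little-endian, the first byte is least significant, giving 0x1CBBD8508EE24B1D.
0x1CBBD8508EE24B1D = 2070486294213053213.

2070486294213053213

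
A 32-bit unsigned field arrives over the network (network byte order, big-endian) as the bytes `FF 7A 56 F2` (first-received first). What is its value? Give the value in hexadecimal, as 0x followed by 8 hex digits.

0xFF7A56F2

In big-endian order the high byte comes first in memory.
The bytes are already most-significant first: 0xFF7A56F2.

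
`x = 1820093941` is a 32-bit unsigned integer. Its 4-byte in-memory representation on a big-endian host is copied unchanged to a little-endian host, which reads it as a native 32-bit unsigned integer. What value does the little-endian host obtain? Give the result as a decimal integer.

1820093941 in 32-bit hexadecimal is 0x6C7C6DF5.
Stored big-endian, the bytes at ascending addresses are 6C 7C 6D F5.
Read back as little-endian, the first byte is least significant, giving 0xF56D7C6C.
0xF56D7C6C = 4117593196.

4117593196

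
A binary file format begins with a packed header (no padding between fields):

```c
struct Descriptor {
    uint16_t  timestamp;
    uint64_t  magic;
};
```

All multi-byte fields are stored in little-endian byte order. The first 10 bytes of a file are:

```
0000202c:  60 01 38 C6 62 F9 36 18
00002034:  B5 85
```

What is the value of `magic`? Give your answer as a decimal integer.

`magic` follows `timestamp` (2 bytes), so it starts at byte offset 2 and occupies 8 bytes.
Bytes at offsets 2..9: 38 C6 62 F9 36 18 B5 85.
Little-endian stores the least-significant byte at the lowest address.
Reassemble most-significant byte first: 85 B5 18 36 F9 62 C6 38 → 0x85B51836F962C638.
0x85B51836F962C638 = 9634633602220344888.

9634633602220344888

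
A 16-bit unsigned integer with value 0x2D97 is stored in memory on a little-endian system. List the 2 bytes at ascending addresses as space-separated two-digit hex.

97 2D

Split into bytes (most-significant first): 2D 97.
Little-endian stores the least-significant byte at the lowest address.
So at ascending addresses the bytes are 97 2D.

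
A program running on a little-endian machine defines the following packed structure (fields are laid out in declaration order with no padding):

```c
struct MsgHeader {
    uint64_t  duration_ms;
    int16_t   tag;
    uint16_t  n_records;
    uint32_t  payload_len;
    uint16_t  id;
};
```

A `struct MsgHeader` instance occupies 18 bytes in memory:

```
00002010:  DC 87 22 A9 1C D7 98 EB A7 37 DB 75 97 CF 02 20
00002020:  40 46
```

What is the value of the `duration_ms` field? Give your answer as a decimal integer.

16976555313469753308

`duration_ms` is the first field, at byte offset 0, occupying 8 bytes.
Bytes at offsets 0..7: DC 87 22 A9 1C D7 98 EB.
In little-endian order the low byte comes first in memory.
Reassemble most-significant byte first: EB 98 D7 1C A9 22 87 DC → 0xEB98D71CA92287DC.
0xEB98D71CA92287DC = 16976555313469753308.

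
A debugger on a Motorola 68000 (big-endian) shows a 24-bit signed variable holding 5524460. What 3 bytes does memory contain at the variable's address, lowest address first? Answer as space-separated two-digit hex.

54 4B EC

5524460 in hexadecimal, padded to 24 bits, is 0x544BEC.
Split into bytes (most-significant first): 54 4B EC.
In big-endian order the high byte comes first in memory.
So the memory order matches the most-significant-first order: 54 4B EC.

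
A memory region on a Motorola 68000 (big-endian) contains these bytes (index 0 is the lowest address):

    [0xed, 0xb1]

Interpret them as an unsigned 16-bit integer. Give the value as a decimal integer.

60849

In big-endian order the high byte comes first in memory.
The bytes are already most-significant first: 0xEDB1.
0xEDB1 = 60849.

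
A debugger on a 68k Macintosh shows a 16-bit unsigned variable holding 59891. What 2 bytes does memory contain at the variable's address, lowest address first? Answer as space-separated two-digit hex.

59891 in hexadecimal, padded to 16 bits, is 0xE9F3.
Split into bytes (most-significant first): E9 F3.
Big-endian: lowest address holds the most-significant byte.
So the memory order matches the most-significant-first order: E9 F3.

E9 F3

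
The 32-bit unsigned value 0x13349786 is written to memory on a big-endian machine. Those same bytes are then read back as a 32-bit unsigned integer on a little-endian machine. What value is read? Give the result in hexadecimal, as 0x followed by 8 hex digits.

Stored big-endian, the bytes at ascending addresses are 13 34 97 86.
Read back as little-endian, the first byte is least significant, giving 0x86973413.

0x86973413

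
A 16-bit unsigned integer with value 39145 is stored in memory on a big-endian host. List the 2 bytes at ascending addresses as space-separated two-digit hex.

98 E9

39145 in hexadecimal, padded to 16 bits, is 0x98E9.
Split into bytes (most-significant first): 98 E9.
Big-endian stores the most-significant byte at the lowest address.
So the memory order matches the most-significant-first order: 98 E9.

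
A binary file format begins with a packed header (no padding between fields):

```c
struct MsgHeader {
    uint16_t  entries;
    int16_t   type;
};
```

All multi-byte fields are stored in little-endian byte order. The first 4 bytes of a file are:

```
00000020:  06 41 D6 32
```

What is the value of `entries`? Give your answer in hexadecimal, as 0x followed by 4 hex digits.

`entries` is the first field, at byte offset 0, occupying 2 bytes.
Bytes at offsets 0..1: 06 41.
In little-endian order the low byte comes first in memory.
Reassemble most-significant byte first: 41 06 → 0x4106.

0x4106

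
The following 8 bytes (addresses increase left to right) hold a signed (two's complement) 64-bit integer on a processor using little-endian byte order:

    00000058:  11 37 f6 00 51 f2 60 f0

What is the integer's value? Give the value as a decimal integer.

-1125633477120215279

In little-endian order the low byte comes first in memory.
Reassemble most-significant byte first: F0 60 F2 51 00 F6 37 11 → 0xF060F25100F63711.
Top bit is set, so as a signed 64-bit value this is 0xF060F25100F63711 − 2^64 = -1125633477120215279.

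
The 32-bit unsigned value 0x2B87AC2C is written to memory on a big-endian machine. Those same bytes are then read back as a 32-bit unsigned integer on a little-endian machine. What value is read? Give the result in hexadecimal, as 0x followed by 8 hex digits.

0x2CAC872B

Stored big-endian, the bytes at ascending addresses are 2B 87 AC 2C.
Read back as little-endian, the first byte is least significant, giving 0x2CAC872B.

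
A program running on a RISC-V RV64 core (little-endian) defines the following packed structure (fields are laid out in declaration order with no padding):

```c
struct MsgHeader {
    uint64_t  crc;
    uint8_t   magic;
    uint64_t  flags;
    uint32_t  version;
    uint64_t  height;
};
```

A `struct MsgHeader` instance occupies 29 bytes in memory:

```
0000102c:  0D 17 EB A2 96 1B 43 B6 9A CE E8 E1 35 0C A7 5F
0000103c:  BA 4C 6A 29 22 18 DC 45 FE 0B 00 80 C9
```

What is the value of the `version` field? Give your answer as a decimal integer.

`version` follows `crc` (8 B), `magic` (1 B), `flags` (8 B), so it starts at offset 8 + 1 + 8 = 17 and occupies 4 bytes.
Bytes at offsets 17..20: 4C 6A 29 22.
Little-endian: lowest address holds the least-significant byte.
Reassemble most-significant byte first: 22 29 6A 4C → 0x22296A4C.
0x22296A4C = 573139532.

573139532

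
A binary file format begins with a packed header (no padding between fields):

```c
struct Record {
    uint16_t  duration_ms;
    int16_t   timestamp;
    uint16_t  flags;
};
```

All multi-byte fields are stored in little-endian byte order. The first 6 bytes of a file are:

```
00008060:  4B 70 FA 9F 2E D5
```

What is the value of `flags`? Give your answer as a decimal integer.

54574

`flags` follows `duration_ms` (2 B), `timestamp` (2 B), so it starts at offset 2 + 2 = 4 and occupies 2 bytes.
Bytes at offsets 4..5: 2E D5.
In little-endian order the low byte comes first in memory.
Reassemble most-significant byte first: D5 2E → 0xD52E.
0xD52E = 54574.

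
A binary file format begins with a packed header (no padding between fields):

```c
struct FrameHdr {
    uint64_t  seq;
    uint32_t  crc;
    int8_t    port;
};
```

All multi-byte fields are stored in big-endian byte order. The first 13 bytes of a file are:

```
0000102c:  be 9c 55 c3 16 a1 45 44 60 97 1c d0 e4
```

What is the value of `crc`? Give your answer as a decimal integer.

`crc` follows `seq` (8 bytes), so it starts at byte offset 8 and occupies 4 bytes.
Bytes at offsets 8..11: 60 97 1C D0.
Big-endian stores the most-significant byte at the lowest address.
The bytes are already most-significant first: 0x60971CD0.
0x60971CD0 = 1620516048.

1620516048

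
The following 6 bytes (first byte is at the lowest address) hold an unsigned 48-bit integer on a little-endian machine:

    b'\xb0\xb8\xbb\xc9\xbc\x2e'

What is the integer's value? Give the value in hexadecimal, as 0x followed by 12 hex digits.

0x2EBCC9BBB8B0

Little-endian: lowest address holds the least-significant byte.
Reassemble most-significant byte first: 2E BC C9 BB B8 B0 → 0x2EBCC9BBB8B0.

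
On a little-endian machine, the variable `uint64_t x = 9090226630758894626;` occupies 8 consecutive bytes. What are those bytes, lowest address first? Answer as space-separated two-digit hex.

9090226630758894626 in hexadecimal, padded to 64 bits, is 0x7E26F8F5662E0C22.
Split into bytes (most-significant first): 7E 26 F8 F5 66 2E 0C 22.
Little-endian stores the least-significant byte at the lowest address.
So at ascending addresses the bytes are 22 0C 2E 66 F5 F8 26 7E.

22 0C 2E 66 F5 F8 26 7E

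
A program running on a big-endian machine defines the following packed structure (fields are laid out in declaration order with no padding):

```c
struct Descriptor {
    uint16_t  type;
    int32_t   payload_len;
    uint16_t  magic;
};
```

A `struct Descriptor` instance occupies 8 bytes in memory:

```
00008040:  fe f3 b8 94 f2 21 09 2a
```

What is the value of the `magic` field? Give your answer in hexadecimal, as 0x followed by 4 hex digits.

0x092A

`magic` follows `type` (2 B), `payload_len` (4 B), so it starts at offset 2 + 4 = 6 and occupies 2 bytes.
Bytes at offsets 6..7: 09 2A.
Big-endian stores the most-significant byte at the lowest address.
The bytes are already most-significant first: 0x092A.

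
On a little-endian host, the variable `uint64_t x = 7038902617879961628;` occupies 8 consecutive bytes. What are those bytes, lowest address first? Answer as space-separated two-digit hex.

1C 60 4D 23 A3 34 AF 61

7038902617879961628 in hexadecimal, padded to 64 bits, is 0x61AF34A3234D601C.
Split into bytes (most-significant first): 61 AF 34 A3 23 4D 60 1C.
Little-endian stores the least-significant byte at the lowest address.
So at ascending addresses the bytes are 1C 60 4D 23 A3 34 AF 61.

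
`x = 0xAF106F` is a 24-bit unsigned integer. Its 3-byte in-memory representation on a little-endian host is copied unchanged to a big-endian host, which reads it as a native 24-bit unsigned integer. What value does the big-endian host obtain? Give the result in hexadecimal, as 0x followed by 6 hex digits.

0x6F10AF

Stored little-endian, the bytes at ascending addresses are 6F 10 AF.
Read back as big-endian, the last byte is least significant, giving 0x6F10AF.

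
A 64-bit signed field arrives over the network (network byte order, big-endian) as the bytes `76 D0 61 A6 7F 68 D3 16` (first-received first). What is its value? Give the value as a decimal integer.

Big-endian stores the most-significant byte at the lowest address.
The bytes are already most-significant first: 0x76D061A67F68D316.
0x76D061A67F68D316 = 8561450259361354518.

8561450259361354518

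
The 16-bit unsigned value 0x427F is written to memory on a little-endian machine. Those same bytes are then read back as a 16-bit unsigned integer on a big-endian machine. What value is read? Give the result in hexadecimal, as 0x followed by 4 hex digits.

Stored little-endian, the bytes at ascending addresses are 7F 42.
Read back as big-endian, the last byte is least significant, giving 0x7F42.

0x7F42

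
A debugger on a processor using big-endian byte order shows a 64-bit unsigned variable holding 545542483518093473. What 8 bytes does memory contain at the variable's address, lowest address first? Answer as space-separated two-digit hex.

545542483518093473 in hexadecimal, padded to 64 bits, is 0x079227FF93FAF8A1.
Split into bytes (most-significant first): 07 92 27 FF 93 FA F8 A1.
In big-endian order the high byte comes first in memory.
So the memory order matches the most-significant-first order: 07 92 27 FF 93 FA F8 A1.

07 92 27 FF 93 FA F8 A1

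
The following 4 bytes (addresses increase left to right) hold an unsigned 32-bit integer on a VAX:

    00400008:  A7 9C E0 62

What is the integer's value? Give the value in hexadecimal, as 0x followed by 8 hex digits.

In little-endian order the low byte comes first in memory.
Reassemble most-significant byte first: 62 E0 9C A7 → 0x62E09CA7.

0x62E09CA7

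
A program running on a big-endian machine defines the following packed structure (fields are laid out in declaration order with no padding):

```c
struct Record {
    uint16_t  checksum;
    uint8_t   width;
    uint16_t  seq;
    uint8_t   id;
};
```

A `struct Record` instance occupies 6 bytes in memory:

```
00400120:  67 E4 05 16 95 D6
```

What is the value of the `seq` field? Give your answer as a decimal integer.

`seq` follows `checksum` (2 B), `width` (1 B), so it starts at offset 2 + 1 = 3 and occupies 2 bytes.
Bytes at offsets 3..4: 16 95.
Big-endian: lowest address holds the most-significant byte.
The bytes are already most-significant first: 0x1695.
0x1695 = 5781.

5781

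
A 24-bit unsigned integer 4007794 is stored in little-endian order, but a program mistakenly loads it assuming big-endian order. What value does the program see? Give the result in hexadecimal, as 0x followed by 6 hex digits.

0x72273D

4007794 in 24-bit hexadecimal is 0x3D2772.
Stored little-endian, the bytes at ascending addresses are 72 27 3D.
Read back as big-endian, the last byte is least significant, giving 0x72273D.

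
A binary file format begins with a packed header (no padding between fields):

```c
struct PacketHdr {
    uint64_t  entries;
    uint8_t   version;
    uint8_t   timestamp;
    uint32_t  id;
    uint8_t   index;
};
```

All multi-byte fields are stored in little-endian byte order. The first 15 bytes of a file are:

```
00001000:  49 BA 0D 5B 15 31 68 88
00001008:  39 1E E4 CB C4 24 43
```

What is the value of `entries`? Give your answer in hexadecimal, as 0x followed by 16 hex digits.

0x886831155B0DBA49

`entries` is the first field, at byte offset 0, occupying 8 bytes.
Bytes at offsets 0..7: 49 BA 0D 5B 15 31 68 88.
Little-endian: lowest address holds the least-significant byte.
Reassemble most-significant byte first: 88 68 31 15 5B 0D BA 49 → 0x886831155B0DBA49.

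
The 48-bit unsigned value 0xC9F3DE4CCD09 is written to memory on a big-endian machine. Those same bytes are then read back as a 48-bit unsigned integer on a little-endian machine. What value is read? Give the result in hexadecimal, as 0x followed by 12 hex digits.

0x09CD4CDEF3C9

Stored big-endian, the bytes at ascending addresses are C9 F3 DE 4C CD 09.
Read back as little-endian, the first byte is least significant, giving 0x09CD4CDEF3C9.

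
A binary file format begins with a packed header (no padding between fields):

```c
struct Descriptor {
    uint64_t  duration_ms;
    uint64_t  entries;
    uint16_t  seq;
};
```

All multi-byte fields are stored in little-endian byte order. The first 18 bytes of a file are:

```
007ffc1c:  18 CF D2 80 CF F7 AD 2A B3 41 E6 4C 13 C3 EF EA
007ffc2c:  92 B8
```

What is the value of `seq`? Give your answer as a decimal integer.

47250

`seq` follows `duration_ms` (8 B), `entries` (8 B), so it starts at offset 8 + 8 = 16 and occupies 2 bytes.
Bytes at offsets 16..17: 92 B8.
Little-endian stores the least-significant byte at the lowest address.
Reassemble most-significant byte first: B8 92 → 0xB892.
0xB892 = 47250.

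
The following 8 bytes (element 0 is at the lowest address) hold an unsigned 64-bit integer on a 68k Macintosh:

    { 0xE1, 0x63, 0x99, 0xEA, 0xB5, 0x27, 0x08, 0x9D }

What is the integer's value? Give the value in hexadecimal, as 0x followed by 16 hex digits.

In big-endian order the high byte comes first in memory.
The bytes are already most-significant first: 0xE16399EAB527089D.

0xE16399EAB527089D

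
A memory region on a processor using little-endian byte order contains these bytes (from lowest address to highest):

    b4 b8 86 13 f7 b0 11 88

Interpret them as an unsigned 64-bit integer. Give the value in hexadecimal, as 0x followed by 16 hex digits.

0x8811B0F71386B8B4

Little-endian stores the least-significant byte at the lowest address.
Reassemble most-significant byte first: 88 11 B0 F7 13 86 B8 B4 → 0x8811B0F71386B8B4.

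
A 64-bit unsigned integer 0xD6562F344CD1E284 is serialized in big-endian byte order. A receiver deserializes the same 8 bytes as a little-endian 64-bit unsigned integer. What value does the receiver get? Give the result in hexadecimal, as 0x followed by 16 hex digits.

Stored big-endian, the bytes at ascending addresses are D6 56 2F 34 4C D1 E2 84.
Read back as little-endian, the first byte is least significant, giving 0x84E2D14C342F56D6.

0x84E2D14C342F56D6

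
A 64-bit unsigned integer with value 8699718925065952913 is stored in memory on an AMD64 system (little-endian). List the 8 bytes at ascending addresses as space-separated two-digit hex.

8699718925065952913 in hexadecimal, padded to 64 bits, is 0x78BB9C44EE4C9E91.
Split into bytes (most-significant first): 78 BB 9C 44 EE 4C 9E 91.
Little-endian stores the least-significant byte at the lowest address.
So at ascending addresses the bytes are 91 9E 4C EE 44 9C BB 78.

91 9E 4C EE 44 9C BB 78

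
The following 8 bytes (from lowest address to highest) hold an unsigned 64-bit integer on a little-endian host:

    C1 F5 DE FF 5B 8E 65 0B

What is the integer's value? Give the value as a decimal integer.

Little-endian stores the least-significant byte at the lowest address.
Reassemble most-significant byte first: 0B 65 8E 5B FF DE F5 C1 → 0x0B658E5BFFDEF5C1.
0x0B658E5BFFDEF5C1 = 821219032850953665.

821219032850953665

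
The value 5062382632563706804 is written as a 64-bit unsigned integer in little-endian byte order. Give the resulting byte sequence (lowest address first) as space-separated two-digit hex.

B4 0B 11 C3 2E 32 41 46

5062382632563706804 in hexadecimal, padded to 64 bits, is 0x4641322EC3110BB4.
Split into bytes (most-significant first): 46 41 32 2E C3 11 0B B4.
Little-endian: lowest address holds the least-significant byte.
So at ascending addresses the bytes are B4 0B 11 C3 2E 32 41 46.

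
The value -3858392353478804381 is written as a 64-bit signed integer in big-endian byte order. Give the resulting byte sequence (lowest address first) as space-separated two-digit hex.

CA 74 3C 98 DE CF FC 63

Two's complement of -3858392353478804381 in 64 bits: 3858392353478804381 = 0x358BC3672130039D; invert → 0xCA743C98DECFFC62; add 1 → 0xCA743C98DECFFC63.
Split into bytes (most-significant first): CA 74 3C 98 DE CF FC 63.
Big-endian: lowest address holds the most-significant byte.
So the memory order matches the most-significant-first order: CA 74 3C 98 DE CF FC 63.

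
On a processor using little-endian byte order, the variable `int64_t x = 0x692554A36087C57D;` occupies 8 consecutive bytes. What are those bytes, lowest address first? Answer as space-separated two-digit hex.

Split into bytes (most-significant first): 69 25 54 A3 60 87 C5 7D.
Little-endian: lowest address holds the least-significant byte.
So at ascending addresses the bytes are 7D C5 87 60 A3 54 25 69.

7D C5 87 60 A3 54 25 69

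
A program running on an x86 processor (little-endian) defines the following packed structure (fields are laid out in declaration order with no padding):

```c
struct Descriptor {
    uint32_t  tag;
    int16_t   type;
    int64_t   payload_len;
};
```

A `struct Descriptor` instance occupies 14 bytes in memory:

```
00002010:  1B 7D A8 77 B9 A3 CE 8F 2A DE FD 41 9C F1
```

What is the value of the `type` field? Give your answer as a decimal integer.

`type` follows `tag` (4 bytes), so it starts at byte offset 4 and occupies 2 bytes.
Bytes at offsets 4..5: B9 A3.
Little-endian stores the least-significant byte at the lowest address.
Reassemble most-significant byte first: A3 B9 → 0xA3B9.
Top bit is set, so as a signed 16-bit value this is 0xA3B9 − 2^16 = -23623.

-23623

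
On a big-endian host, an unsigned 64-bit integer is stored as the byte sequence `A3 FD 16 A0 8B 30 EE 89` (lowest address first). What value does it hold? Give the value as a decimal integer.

In big-endian order the high byte comes first in memory.
The bytes are already most-significant first: 0xA3FD16A08B30EE89.
0xA3FD16A08B30EE89 = 11816625876075867785.

11816625876075867785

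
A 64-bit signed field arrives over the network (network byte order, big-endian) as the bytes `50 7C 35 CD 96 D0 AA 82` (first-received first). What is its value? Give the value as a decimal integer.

Big-endian stores the most-significant byte at the lowest address.
The bytes are already most-significant first: 0x507C35CD96D0AA82.
0x507C35CD96D0AA82 = 5799569577261181570.

5799569577261181570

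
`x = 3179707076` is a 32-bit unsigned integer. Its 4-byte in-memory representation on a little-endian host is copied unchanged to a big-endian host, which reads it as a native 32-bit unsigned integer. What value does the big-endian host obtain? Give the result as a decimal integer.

3296364221

3179707076 in 32-bit hexadecimal is 0xBD867AC4.
Stored little-endian, the bytes at ascending addresses are C4 7A 86 BD.
Read back as big-endian, the last byte is least significant, giving 0xC47A86BD.
0xC47A86BD = 3296364221.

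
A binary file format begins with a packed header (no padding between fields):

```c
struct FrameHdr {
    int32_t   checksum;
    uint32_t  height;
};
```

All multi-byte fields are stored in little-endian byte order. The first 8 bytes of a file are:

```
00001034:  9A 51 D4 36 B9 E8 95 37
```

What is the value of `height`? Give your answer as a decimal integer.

932571321

`height` follows `checksum` (4 bytes), so it starts at byte offset 4 and occupies 4 bytes.
Bytes at offsets 4..7: B9 E8 95 37.
Little-endian stores the least-significant byte at the lowest address.
Reassemble most-significant byte first: 37 95 E8 B9 → 0x3795E8B9.
0x3795E8B9 = 932571321.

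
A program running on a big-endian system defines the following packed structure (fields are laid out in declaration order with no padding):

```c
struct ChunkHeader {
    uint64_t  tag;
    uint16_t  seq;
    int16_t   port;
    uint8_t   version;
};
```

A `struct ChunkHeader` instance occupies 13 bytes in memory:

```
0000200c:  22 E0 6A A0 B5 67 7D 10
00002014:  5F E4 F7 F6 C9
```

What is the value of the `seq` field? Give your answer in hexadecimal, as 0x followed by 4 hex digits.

0x5FE4

`seq` follows `tag` (8 bytes), so it starts at byte offset 8 and occupies 2 bytes.
Bytes at offsets 8..9: 5F E4.
Big-endian: lowest address holds the most-significant byte.
The bytes are already most-significant first: 0x5FE4.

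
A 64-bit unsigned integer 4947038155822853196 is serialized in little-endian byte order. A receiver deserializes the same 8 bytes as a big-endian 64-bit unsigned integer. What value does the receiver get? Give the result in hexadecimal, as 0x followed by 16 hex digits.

0x4CEC1F00FE68A744

4947038155822853196 in 64-bit hexadecimal is 0x44A768FE001FEC4C.
Stored little-endian, the bytes at ascending addresses are 4C EC 1F 00 FE 68 A7 44.
Read back as big-endian, the last byte is least significant, giving 0x4CEC1F00FE68A744.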